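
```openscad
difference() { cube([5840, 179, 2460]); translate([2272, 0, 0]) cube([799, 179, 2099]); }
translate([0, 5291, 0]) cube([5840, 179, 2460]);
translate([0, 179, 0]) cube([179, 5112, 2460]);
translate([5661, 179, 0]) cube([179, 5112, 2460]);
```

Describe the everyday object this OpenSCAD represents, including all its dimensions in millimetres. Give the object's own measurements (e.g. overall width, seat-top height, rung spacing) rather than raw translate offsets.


A single room: four walls, each 2460 mm tall and 179 mm thick, enclosing an outside footprint 5840×5470 mm (x × y), no floor or roof. The front and back walls (−y and +y sides) run the full x-width; the side walls fit between their inner faces. A door opening 799 mm wide and 2099 mm tall is cut through the front wall from the floor up, its −x edge 2272 mm from the wall's −x end.


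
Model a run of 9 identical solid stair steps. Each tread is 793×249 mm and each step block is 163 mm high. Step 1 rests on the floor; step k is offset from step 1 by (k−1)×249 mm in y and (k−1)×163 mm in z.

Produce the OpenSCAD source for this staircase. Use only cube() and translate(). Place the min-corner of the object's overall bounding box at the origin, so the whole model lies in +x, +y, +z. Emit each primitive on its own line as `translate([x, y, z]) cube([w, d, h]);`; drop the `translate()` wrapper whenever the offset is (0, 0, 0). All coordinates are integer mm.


cube([793, 249, 163]);
translate([0, 249, 163]) cube([793, 249, 163]);
translate([0, 498, 326]) cube([793, 249, 163]);
translate([0, 747, 489]) cube([793, 249, 163]);
translate([0, 996, 652]) cube([793, 249, 163]);
translate([0, 1245, 815]) cube([793, 249, 163]);
translate([0, 1494, 978]) cube([793, 249, 163]);
translate([0, 1743, 1141]) cube([793, 249, 163]);
translate([0, 1992, 1304]) cube([793, 249, 163]);


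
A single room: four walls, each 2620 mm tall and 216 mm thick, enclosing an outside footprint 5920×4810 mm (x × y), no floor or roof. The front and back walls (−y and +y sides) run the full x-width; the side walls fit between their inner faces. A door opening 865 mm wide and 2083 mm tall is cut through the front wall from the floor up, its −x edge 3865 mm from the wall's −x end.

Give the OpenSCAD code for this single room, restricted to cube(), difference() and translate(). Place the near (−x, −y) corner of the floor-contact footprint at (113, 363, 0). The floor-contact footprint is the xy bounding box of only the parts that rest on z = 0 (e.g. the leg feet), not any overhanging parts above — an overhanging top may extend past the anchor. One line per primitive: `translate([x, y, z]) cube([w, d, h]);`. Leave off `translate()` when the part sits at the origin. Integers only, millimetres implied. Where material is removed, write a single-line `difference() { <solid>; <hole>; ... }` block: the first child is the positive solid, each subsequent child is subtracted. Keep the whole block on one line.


difference() { translate([113, 363, 0]) cube([5920, 216, 2620]); translate([3978, 363, 0]) cube([865, 216, 2083]); }
translate([113, 4957, 0]) cube([5920, 216, 2620]);
translate([113, 579, 0]) cube([216, 4378, 2620]);
translate([5817, 579, 0]) cube([216, 4378, 2620]);


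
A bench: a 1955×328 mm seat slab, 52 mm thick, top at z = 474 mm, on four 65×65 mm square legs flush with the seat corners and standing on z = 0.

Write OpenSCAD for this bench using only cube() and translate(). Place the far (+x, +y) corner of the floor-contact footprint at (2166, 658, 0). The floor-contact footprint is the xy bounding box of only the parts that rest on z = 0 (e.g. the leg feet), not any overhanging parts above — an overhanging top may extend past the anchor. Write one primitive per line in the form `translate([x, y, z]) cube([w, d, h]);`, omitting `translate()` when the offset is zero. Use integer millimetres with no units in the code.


// leg_h = 474 − 52 = 422
translate([211, 330, 422]) cube([1955, 328, 52]);
translate([211, 330, 0]) cube([65, 65, 422]);
translate([211, 593, 0]) cube([65, 65, 422]);
translate([2101, 330, 0]) cube([65, 65, 422]);
translate([2101, 593, 0]) cube([65, 65, 422]);


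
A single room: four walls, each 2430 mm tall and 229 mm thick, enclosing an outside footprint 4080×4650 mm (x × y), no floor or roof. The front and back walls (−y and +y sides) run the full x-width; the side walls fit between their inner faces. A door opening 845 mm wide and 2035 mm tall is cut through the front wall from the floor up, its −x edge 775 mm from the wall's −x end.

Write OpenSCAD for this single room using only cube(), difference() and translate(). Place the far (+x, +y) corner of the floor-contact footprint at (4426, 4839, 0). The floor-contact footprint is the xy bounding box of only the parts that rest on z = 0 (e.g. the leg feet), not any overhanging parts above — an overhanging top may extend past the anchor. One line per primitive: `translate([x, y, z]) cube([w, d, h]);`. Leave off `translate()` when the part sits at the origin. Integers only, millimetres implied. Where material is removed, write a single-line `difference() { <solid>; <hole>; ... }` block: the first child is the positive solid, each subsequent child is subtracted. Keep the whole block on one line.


difference() { translate([346, 189, 0]) cube([4080, 229, 2430]); translate([1121, 189, 0]) cube([845, 229, 2035]); }
translate([346, 4610, 0]) cube([4080, 229, 2430]);
translate([346, 418, 0]) cube([229, 4192, 2430]);
translate([4197, 418, 0]) cube([229, 4192, 2430]);


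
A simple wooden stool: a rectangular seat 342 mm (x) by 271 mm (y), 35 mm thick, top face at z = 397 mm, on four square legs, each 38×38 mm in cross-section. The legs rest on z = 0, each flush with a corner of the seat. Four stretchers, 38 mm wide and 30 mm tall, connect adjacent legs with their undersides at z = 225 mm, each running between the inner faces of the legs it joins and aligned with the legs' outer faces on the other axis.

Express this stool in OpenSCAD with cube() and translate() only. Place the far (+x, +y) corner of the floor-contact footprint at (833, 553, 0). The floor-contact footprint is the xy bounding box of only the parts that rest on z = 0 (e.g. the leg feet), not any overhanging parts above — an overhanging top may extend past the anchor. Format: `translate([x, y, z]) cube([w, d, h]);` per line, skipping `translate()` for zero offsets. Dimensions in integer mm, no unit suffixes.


translate([491, 282, 362]) cube([342, 271, 35]);
translate([491, 282, 0]) cube([38, 38, 362]);
translate([795, 282, 0]) cube([38, 38, 362]);
translate([491, 515, 0]) cube([38, 38, 362]);
translate([795, 515, 0]) cube([38, 38, 362]);
translate([529, 282, 225]) cube([266, 38, 30]);
translate([529, 515, 225]) cube([266, 38, 30]);
translate([491, 320, 225]) cube([38, 195, 30]);
translate([795, 320, 225]) cube([38, 195, 30]);


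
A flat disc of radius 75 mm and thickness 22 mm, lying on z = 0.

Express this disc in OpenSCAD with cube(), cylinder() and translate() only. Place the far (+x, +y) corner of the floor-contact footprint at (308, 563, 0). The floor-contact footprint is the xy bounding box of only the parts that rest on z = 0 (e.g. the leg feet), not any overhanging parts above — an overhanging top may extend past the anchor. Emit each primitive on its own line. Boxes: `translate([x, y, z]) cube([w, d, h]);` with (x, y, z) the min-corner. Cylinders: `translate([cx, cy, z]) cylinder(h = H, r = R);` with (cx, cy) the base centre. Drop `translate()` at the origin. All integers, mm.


translate([233, 488, 0]) cylinder(h = 22, r = 75);


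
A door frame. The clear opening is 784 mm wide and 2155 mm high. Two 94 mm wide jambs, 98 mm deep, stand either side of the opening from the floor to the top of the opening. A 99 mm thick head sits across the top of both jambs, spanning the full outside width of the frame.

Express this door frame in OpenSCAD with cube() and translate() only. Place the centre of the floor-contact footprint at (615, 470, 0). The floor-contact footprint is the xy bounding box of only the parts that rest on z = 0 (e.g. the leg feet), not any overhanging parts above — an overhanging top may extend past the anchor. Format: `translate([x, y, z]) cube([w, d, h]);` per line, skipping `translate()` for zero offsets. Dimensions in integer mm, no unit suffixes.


translate([129, 421, 0]) cube([94, 98, 2155]);
translate([1007, 421, 0]) cube([94, 98, 2155]);
translate([129, 421, 2155]) cube([972, 98, 99]);


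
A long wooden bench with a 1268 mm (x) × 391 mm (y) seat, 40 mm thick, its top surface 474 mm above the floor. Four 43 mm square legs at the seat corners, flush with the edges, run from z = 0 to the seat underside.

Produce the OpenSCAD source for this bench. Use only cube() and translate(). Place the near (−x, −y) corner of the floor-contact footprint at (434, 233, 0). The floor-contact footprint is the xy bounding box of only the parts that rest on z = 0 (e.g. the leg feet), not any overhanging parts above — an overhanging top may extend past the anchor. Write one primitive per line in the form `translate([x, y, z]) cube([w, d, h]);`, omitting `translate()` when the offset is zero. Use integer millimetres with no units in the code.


// leg_h = 474 − 40 = 434
translate([434, 233, 434]) cube([1268, 391, 40]);
translate([434, 233, 0]) cube([43, 43, 434]);
translate([434, 581, 0]) cube([43, 43, 434]);
translate([1659, 233, 0]) cube([43, 43, 434]);
translate([1659, 581, 0]) cube([43, 43, 434]);


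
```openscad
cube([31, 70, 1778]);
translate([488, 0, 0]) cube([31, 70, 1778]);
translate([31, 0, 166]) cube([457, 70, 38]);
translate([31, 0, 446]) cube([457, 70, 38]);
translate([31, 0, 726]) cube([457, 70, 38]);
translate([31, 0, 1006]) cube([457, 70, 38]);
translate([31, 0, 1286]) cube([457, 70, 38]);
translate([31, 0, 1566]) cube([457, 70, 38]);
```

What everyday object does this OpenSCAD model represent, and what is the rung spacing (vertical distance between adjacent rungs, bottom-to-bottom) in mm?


A ladder. The rung spacing is 280 mm.

Two tall 31×70 posts with 6 short bars between them — a ladder. Adjacent rungs sit at z = 166 and z = 446, so the spacing is 446 − 166 = 280 mm.


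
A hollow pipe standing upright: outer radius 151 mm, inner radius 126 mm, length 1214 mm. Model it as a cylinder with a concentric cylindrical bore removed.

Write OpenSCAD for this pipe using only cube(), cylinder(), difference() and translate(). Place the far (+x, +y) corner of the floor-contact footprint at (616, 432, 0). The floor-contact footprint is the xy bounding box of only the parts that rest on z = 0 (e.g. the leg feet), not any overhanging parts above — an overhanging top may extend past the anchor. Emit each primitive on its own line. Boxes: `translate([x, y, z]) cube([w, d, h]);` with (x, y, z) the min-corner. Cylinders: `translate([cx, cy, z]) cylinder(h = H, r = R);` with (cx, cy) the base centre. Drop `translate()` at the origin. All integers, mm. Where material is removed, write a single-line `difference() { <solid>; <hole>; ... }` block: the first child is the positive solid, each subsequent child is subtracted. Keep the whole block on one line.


difference() { translate([465, 281, 0]) cylinder(h = 1214, r = 151); translate([465, 281, 0]) cylinder(h = 1214, r = 126); }


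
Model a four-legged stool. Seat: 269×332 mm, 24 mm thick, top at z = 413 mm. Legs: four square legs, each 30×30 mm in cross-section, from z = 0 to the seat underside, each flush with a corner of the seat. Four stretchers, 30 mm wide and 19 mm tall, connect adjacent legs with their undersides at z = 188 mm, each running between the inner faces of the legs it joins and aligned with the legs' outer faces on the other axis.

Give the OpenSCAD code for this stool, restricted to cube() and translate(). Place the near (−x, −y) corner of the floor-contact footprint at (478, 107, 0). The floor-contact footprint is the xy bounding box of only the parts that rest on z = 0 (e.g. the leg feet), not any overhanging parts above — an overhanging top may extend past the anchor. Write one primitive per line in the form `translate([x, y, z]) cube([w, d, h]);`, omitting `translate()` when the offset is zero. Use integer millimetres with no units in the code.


translate([478, 107, 389]) cube([269, 332, 24]);
translate([478, 107, 0]) cube([30, 30, 389]);
translate([717, 107, 0]) cube([30, 30, 389]);
translate([478, 409, 0]) cube([30, 30, 389]);
translate([717, 409, 0]) cube([30, 30, 389]);
translate([508, 107, 188]) cube([209, 30, 19]);
translate([508, 409, 188]) cube([209, 30, 19]);
translate([478, 137, 188]) cube([30, 272, 19]);
translate([717, 137, 188]) cube([30, 272, 19]);


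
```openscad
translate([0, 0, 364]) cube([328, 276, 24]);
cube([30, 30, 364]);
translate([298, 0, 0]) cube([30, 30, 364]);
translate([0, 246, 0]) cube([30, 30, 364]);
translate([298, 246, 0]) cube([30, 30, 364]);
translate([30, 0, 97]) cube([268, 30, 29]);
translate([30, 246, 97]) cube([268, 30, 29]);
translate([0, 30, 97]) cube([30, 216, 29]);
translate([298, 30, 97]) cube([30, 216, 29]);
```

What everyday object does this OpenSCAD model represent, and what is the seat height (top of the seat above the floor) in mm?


A stool. The seat height is 388 mm.

A 328×276×24 slab at z = 364 on four corner posts — a stool. The seat top is 364 + 24 = 388 mm.


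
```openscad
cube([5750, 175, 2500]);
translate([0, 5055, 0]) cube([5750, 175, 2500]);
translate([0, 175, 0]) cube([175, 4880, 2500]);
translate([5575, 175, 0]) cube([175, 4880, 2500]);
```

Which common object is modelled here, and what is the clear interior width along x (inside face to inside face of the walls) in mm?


A house (or room) frame. The interior width is 5400 mm.

Four 2500 mm walls enclosing a rectangle with no floor or roof — a room or house frame. Outside width is 5750 mm and wall thickness is 175 mm, so the interior width is 5750 − 2 × 175 = 5400 mm.


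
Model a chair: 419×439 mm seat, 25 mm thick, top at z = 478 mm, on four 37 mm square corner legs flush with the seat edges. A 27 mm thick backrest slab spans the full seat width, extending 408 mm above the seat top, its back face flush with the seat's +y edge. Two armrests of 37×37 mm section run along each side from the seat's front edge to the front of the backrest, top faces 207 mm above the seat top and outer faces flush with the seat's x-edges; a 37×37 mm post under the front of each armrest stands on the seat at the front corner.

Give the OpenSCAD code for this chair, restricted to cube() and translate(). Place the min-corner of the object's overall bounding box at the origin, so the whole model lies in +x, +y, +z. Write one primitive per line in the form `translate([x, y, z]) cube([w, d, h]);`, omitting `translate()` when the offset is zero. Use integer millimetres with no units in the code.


translate([0, 0, 453]) cube([419, 439, 25]);
cube([37, 37, 453]);
translate([382, 0, 0]) cube([37, 37, 453]);
translate([0, 402, 0]) cube([37, 37, 453]);
translate([382, 402, 0]) cube([37, 37, 453]);
translate([0, 412, 478]) cube([419, 27, 408]);
translate([0, 0, 648]) cube([37, 412, 37]);
translate([382, 0, 648]) cube([37, 412, 37]);
translate([0, 0, 478]) cube([37, 37, 170]);
translate([382, 0, 478]) cube([37, 37, 170]);


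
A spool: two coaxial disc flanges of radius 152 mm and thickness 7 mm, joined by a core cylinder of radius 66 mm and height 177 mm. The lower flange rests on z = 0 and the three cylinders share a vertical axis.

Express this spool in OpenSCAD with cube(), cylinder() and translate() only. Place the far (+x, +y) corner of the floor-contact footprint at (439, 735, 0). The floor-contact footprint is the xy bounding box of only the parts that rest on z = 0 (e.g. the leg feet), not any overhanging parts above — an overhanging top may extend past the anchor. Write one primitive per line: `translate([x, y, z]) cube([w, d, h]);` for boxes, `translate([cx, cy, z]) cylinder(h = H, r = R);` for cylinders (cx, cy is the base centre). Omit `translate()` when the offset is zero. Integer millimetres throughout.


translate([287, 583, 0]) cylinder(h = 7, r = 152);
translate([287, 583, 7]) cylinder(h = 177, r = 66);
translate([287, 583, 184]) cylinder(h = 7, r = 152);


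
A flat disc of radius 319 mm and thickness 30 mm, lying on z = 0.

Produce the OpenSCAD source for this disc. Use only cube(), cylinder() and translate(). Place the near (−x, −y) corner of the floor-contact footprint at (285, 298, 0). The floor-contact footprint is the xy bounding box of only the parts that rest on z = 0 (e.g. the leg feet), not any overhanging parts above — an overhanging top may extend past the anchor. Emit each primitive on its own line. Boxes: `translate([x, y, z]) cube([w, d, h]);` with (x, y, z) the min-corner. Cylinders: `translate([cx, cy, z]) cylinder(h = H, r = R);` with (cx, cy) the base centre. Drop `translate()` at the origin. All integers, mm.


translate([604, 617, 0]) cylinder(h = 30, r = 319);


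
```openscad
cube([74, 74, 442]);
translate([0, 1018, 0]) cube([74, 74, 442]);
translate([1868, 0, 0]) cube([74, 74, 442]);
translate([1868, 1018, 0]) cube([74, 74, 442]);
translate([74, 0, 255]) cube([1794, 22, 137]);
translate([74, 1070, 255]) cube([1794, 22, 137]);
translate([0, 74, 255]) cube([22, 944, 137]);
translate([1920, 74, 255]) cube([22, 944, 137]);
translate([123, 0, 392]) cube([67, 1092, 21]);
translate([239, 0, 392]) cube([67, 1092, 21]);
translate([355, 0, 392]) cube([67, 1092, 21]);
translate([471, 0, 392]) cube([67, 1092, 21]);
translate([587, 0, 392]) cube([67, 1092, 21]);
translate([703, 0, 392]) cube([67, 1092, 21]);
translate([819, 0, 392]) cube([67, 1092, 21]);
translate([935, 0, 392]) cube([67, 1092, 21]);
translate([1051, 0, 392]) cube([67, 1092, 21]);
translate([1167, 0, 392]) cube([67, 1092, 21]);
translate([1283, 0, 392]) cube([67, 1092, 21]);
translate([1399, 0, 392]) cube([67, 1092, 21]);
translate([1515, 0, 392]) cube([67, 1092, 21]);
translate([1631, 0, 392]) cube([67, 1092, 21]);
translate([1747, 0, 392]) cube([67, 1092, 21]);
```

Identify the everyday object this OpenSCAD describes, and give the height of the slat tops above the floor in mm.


A bed frame. The slat-top height is 413 mm.

Four posts, four rails, and a row of slats — a bed frame. Slats sit on the rails at z = 255 + 137 = 392; with slat thickness 21, the top is 413 mm.


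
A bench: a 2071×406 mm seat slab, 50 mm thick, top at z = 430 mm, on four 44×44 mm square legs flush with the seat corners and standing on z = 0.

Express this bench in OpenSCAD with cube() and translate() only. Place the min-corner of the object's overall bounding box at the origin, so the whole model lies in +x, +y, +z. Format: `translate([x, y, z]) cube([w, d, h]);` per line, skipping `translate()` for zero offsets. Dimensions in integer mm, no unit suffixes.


// leg_h = 430 − 50 = 380
translate([0, 0, 380]) cube([2071, 406, 50]);
cube([44, 44, 380]);
translate([0, 362, 0]) cube([44, 44, 380]);
translate([2027, 0, 0]) cube([44, 44, 380]);
translate([2027, 362, 0]) cube([44, 44, 380]);


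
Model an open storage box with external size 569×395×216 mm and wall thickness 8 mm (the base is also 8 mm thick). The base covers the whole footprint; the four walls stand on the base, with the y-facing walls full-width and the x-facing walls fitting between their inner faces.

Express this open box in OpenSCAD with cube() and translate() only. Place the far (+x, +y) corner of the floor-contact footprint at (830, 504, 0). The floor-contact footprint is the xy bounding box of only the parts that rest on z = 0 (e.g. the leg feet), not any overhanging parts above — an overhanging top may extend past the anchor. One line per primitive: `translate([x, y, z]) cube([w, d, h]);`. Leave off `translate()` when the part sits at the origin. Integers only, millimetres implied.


translate([261, 109, 0]) cube([569, 395, 8]);
translate([261, 109, 8]) cube([569, 8, 208]);
translate([261, 496, 8]) cube([569, 8, 208]);
translate([261, 117, 8]) cube([8, 379, 208]);
translate([822, 117, 8]) cube([8, 379, 208]);


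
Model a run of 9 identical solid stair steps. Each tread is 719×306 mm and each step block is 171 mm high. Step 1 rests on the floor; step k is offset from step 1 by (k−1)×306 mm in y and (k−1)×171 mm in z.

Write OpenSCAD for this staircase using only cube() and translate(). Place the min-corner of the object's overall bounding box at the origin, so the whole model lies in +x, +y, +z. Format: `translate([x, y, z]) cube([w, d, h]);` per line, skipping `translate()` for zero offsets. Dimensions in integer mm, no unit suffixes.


cube([719, 306, 171]);
translate([0, 306, 171]) cube([719, 306, 171]);
translate([0, 612, 342]) cube([719, 306, 171]);
translate([0, 918, 513]) cube([719, 306, 171]);
translate([0, 1224, 684]) cube([719, 306, 171]);
translate([0, 1530, 855]) cube([719, 306, 171]);
translate([0, 1836, 1026]) cube([719, 306, 171]);
translate([0, 2142, 1197]) cube([719, 306, 171]);
translate([0, 2448, 1368]) cube([719, 306, 171]);


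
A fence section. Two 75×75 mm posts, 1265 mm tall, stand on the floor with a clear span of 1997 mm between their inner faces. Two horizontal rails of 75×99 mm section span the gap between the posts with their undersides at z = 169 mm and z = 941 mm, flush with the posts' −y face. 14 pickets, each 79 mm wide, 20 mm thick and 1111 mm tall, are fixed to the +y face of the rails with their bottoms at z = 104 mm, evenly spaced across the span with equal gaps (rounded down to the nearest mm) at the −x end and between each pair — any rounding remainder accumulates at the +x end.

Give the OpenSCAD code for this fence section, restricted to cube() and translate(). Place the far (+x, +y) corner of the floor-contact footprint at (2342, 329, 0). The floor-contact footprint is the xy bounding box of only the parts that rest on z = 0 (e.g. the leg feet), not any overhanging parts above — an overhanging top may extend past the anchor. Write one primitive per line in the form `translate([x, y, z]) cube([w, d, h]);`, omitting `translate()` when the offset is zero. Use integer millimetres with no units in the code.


translate([195, 254, 0]) cube([75, 75, 1265]);
translate([2267, 254, 0]) cube([75, 75, 1265]);
translate([270, 254, 169]) cube([1997, 75, 99]);
translate([270, 254, 941]) cube([1997, 75, 99]);
translate([329, 329, 104]) cube([79, 20, 1111]);
translate([467, 329, 104]) cube([79, 20, 1111]);
translate([605, 329, 104]) cube([79, 20, 1111]);
translate([743, 329, 104]) cube([79, 20, 1111]);
translate([881, 329, 104]) cube([79, 20, 1111]);
translate([1019, 329, 104]) cube([79, 20, 1111]);
translate([1157, 329, 104]) cube([79, 20, 1111]);
translate([1295, 329, 104]) cube([79, 20, 1111]);
translate([1433, 329, 104]) cube([79, 20, 1111]);
translate([1571, 329, 104]) cube([79, 20, 1111]);
translate([1709, 329, 104]) cube([79, 20, 1111]);
translate([1847, 329, 104]) cube([79, 20, 1111]);
translate([1985, 329, 104]) cube([79, 20, 1111]);
translate([2123, 329, 104]) cube([79, 20, 1111]);


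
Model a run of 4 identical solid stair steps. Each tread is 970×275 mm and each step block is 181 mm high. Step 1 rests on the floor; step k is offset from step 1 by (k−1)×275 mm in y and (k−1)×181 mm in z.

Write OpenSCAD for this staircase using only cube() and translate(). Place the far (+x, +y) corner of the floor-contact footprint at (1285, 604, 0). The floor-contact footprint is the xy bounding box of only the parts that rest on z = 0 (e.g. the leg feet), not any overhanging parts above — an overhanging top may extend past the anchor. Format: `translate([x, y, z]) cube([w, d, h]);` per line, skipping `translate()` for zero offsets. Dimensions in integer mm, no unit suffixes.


translate([315, 329, 0]) cube([970, 275, 181]);
translate([315, 604, 181]) cube([970, 275, 181]);
translate([315, 879, 362]) cube([970, 275, 181]);
translate([315, 1154, 543]) cube([970, 275, 181]);


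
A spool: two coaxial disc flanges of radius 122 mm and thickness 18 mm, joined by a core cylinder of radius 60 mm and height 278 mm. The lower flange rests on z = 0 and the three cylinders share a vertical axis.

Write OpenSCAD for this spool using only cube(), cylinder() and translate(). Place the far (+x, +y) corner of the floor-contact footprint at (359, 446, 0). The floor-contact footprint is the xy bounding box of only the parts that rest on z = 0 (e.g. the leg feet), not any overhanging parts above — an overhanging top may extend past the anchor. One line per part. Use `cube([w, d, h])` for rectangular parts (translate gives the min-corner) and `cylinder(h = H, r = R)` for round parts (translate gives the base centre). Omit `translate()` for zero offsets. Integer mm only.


translate([237, 324, 0]) cylinder(h = 18, r = 122);
translate([237, 324, 18]) cylinder(h = 278, r = 60);
translate([237, 324, 296]) cylinder(h = 18, r = 122);


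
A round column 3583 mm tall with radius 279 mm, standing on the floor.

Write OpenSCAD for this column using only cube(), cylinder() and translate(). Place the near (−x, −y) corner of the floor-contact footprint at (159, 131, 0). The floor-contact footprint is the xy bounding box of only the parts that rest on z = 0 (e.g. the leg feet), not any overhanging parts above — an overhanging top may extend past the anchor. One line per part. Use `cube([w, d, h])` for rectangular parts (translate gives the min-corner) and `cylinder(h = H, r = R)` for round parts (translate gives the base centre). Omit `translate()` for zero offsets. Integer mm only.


translate([438, 410, 0]) cylinder(h = 3583, r = 279);


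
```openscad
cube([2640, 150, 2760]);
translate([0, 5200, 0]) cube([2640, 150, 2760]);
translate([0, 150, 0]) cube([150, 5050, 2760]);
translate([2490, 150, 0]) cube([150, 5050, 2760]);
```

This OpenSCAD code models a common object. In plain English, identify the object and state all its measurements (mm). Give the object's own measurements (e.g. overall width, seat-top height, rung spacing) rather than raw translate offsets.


The wall frame of a small rectangular building: four walls, each 2760 mm tall and 150 mm thick, enclosing a footprint 2640 mm (x) by 5350 mm (y) outside-to-outside, with no floor or roof. The front and back walls (the −y and +y sides) span the full width; the two side walls fit between them.


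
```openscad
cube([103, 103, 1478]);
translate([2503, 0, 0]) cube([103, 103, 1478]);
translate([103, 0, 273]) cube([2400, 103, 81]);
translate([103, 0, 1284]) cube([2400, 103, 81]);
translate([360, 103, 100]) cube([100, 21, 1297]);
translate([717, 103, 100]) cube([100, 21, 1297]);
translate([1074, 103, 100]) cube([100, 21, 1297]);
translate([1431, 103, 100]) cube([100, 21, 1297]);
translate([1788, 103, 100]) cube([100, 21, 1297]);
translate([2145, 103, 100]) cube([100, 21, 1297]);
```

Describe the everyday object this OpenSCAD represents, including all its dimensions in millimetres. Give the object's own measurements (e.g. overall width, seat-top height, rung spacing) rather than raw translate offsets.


A fence section. Two 103×103 mm posts, 1478 mm tall, stand on the floor with a clear span of 2400 mm between their inner faces. Two horizontal rails of 103×81 mm section span the gap between the posts with their undersides at z = 273 mm and z = 1284 mm, flush with the posts' −y face. 6 pickets, each 100 mm wide, 21 mm thick and 1297 mm tall, are fixed to the +y face of the rails with their bottoms at z = 100 mm, spaced across the span with a 257 mm gap after the −x post and between neighbouring pickets, with 258 mm left before the +x post.


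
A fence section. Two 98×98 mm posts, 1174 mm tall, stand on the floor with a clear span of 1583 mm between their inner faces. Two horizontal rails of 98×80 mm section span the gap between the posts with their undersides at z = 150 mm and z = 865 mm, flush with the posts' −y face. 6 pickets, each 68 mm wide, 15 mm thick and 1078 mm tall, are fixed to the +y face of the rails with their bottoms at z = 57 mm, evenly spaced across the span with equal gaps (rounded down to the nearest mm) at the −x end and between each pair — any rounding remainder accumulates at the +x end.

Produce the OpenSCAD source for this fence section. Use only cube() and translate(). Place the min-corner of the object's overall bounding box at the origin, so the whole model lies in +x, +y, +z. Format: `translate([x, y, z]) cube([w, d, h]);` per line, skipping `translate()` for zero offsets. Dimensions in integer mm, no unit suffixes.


cube([98, 98, 1174]);
translate([1681, 0, 0]) cube([98, 98, 1174]);
translate([98, 0, 150]) cube([1583, 98, 80]);
translate([98, 0, 865]) cube([1583, 98, 80]);
translate([265, 98, 57]) cube([68, 15, 1078]);
translate([500, 98, 57]) cube([68, 15, 1078]);
translate([735, 98, 57]) cube([68, 15, 1078]);
translate([970, 98, 57]) cube([68, 15, 1078]);
translate([1205, 98, 57]) cube([68, 15, 1078]);
translate([1440, 98, 57]) cube([68, 15, 1078]);


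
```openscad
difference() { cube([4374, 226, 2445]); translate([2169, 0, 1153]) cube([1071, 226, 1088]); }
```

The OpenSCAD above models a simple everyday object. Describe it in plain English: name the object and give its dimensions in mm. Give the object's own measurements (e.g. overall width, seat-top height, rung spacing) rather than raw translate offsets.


A wall 4374 mm long (x), 226 mm thick (y), 2445 mm tall, with a rectangular window opening cut through it. The opening is 1071 mm wide and 1088 mm tall; its sill is at z = 1153 mm and its near (−x) edge is 2169 mm from the wall's −x end. The opening passes through the full wall thickness.


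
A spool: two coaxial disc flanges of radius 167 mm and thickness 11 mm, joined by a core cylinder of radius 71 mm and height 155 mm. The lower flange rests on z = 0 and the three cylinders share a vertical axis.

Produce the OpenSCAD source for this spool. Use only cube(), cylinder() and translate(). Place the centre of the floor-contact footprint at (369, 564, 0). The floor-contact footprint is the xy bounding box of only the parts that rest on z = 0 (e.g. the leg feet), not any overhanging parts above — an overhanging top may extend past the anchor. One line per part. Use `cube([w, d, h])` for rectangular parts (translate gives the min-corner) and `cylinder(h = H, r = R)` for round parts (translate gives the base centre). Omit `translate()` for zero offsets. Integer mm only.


translate([369, 564, 0]) cylinder(h = 11, r = 167);
translate([369, 564, 11]) cylinder(h = 155, r = 71);
translate([369, 564, 166]) cylinder(h = 11, r = 167);


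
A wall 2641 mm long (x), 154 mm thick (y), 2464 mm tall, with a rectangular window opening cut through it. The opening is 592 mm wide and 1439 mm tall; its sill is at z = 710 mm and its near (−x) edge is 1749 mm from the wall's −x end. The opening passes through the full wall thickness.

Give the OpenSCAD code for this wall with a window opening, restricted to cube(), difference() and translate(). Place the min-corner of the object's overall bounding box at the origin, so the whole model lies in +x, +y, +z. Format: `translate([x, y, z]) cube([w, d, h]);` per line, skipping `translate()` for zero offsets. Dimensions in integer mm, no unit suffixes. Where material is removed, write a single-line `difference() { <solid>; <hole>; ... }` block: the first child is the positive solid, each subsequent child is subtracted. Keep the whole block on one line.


difference() { cube([2641, 154, 2464]); translate([1749, 0, 710]) cube([592, 154, 1439]); }


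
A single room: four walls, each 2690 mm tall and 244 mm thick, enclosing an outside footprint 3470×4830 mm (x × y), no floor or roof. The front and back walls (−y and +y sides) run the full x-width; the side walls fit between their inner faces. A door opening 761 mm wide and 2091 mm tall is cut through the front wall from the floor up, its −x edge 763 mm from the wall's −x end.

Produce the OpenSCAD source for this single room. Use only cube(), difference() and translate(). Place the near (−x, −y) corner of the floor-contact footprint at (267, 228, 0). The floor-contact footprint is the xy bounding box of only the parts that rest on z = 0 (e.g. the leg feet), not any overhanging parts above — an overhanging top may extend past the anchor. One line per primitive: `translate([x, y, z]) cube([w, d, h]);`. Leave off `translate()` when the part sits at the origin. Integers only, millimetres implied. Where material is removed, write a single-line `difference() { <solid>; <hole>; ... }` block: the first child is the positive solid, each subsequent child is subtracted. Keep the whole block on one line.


difference() { translate([267, 228, 0]) cube([3470, 244, 2690]); translate([1030, 228, 0]) cube([761, 244, 2091]); }
translate([267, 4814, 0]) cube([3470, 244, 2690]);
translate([267, 472, 0]) cube([244, 4342, 2690]);
translate([3493, 472, 0]) cube([244, 4342, 2690]);


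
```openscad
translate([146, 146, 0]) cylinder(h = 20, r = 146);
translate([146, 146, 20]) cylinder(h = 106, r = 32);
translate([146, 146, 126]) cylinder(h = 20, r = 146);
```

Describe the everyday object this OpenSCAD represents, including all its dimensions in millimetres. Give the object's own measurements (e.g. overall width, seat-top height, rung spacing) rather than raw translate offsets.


A spool: two coaxial disc flanges of radius 146 mm and thickness 20 mm, joined by a core cylinder of radius 32 mm and height 106 mm. The lower flange rests on z = 0 and the three cylinders share a vertical axis.


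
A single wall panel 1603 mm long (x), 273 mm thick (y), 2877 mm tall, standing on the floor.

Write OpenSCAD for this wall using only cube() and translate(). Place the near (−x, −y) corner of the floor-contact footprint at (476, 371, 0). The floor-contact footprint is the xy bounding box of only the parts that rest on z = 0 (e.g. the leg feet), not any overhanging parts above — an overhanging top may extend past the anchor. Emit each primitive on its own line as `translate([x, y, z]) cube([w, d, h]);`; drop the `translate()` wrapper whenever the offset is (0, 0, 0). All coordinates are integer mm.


translate([476, 371, 0]) cube([1603, 273, 2877]);


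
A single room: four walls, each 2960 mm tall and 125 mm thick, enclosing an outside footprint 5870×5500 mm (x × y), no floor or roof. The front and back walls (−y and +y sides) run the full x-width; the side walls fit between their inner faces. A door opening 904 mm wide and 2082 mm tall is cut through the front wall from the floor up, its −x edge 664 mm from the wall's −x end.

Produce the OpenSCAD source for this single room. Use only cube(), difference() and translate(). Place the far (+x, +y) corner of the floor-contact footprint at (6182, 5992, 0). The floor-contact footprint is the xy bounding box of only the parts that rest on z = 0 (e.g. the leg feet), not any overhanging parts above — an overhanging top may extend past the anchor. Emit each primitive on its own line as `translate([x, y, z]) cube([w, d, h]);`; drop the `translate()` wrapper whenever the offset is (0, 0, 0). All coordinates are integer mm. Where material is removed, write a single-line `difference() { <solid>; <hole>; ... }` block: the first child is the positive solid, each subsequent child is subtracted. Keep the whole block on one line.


difference() { translate([312, 492, 0]) cube([5870, 125, 2960]); translate([976, 492, 0]) cube([904, 125, 2082]); }
translate([312, 5867, 0]) cube([5870, 125, 2960]);
translate([312, 617, 0]) cube([125, 5250, 2960]);
translate([6057, 617, 0]) cube([125, 5250, 2960]);


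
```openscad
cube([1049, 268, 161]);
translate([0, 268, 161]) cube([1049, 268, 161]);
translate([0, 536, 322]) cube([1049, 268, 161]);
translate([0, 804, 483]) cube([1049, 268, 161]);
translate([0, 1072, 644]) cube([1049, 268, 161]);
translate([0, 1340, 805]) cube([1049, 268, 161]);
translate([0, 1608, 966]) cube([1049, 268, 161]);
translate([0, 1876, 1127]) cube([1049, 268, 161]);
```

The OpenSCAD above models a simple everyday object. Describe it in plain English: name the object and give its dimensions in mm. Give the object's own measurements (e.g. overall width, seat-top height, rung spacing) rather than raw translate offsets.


A straight staircase of 8 solid steps. Each step is 1049 mm wide (x), 268 mm deep (y, the going) and 161 mm tall (the rise). The first step rests on the floor; each subsequent step sits one going further in +y and one rise higher in +z, directly behind and above the previous step with no overlap.


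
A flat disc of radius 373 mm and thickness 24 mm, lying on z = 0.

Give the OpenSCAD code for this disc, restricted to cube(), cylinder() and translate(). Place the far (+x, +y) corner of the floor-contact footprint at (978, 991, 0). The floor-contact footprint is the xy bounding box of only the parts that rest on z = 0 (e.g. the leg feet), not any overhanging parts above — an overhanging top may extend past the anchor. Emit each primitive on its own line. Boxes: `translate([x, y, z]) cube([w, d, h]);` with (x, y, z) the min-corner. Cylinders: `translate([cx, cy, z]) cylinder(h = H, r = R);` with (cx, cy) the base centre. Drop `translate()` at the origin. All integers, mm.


translate([605, 618, 0]) cylinder(h = 24, r = 373);


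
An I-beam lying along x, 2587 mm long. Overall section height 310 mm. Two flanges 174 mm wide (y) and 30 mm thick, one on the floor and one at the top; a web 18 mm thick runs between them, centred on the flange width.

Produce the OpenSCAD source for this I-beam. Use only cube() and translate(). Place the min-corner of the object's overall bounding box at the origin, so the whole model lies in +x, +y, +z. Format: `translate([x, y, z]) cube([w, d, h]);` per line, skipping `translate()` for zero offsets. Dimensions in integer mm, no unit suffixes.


cube([2587, 174, 30]);
translate([0, 78, 30]) cube([2587, 18, 250]);
translate([0, 0, 280]) cube([2587, 174, 30]);


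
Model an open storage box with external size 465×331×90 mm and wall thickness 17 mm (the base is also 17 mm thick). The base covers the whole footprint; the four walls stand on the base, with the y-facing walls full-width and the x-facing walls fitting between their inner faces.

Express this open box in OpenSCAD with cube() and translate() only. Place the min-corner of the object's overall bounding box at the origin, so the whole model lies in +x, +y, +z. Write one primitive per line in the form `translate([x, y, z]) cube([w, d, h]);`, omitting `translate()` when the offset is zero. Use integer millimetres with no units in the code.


cube([465, 331, 17]);
translate([0, 0, 17]) cube([465, 17, 73]);
translate([0, 314, 17]) cube([465, 17, 73]);
translate([0, 17, 17]) cube([17, 297, 73]);
translate([448, 17, 17]) cube([17, 297, 73]);


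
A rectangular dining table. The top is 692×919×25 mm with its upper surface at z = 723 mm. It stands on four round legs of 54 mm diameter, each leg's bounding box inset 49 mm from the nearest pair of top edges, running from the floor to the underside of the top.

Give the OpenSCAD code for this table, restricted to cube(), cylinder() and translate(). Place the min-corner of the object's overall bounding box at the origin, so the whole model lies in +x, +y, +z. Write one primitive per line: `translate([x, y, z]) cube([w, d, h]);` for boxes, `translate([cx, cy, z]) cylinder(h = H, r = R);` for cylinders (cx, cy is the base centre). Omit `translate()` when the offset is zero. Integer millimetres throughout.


// leg_h = 723 - 25 = 698
translate([0, 0, 698]) cube([692, 919, 25]);
translate([76, 76, 0]) cylinder(h = 698, r = 27);
translate([616, 76, 0]) cylinder(h = 698, r = 27);
translate([76, 843, 0]) cylinder(h = 698, r = 27);
translate([616, 843, 0]) cylinder(h = 698, r = 27);


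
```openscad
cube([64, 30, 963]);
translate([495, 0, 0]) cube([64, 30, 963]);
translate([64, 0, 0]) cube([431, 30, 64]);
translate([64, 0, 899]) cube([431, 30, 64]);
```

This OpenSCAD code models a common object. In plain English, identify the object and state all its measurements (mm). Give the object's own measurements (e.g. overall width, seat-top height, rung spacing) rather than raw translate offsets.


A rectangular picture frame lying in the x–z plane (depth along y). The opening is 431 mm wide (x) by 835 mm tall (z), surrounded by a border 64 mm wide on all four sides. The frame is 30 mm deep and is made of two full-height vertical stiles with two horizontal rails fitted between them.
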